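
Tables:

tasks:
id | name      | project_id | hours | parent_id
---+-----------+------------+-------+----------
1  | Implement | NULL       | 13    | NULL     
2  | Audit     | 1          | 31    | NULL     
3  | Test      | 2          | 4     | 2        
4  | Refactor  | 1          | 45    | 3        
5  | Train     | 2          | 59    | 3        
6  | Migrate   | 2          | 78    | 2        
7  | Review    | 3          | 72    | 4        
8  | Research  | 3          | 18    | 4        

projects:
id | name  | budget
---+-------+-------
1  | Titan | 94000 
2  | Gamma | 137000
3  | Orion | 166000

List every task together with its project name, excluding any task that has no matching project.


INNER JOIN keeps only tasks rows whose project_id matches an id in projects. Walk through each task:
  - task 1 (Implement): project_id=NULL, no match -> dropped
  - task 2 (Audit): project_id=1 -> matches Titan
  - task 3 (Test): project_id=2 -> matches Gamma
  - task 4 (Refactor): project_id=1 -> matches Titan
  - task 5 (Train): project_id=2 -> matches Gamma
  - task 6 (Migrate): project_id=2 -> matches Gamma
  - task 7 (Review): project_id=3 -> matches Orion
  - task 8 (Research): project_id=3 -> matches Orion
So 1 of 8 rows is dropped.

SQL:
SELECT a.name, b.name AS project
FROM tasks a
INNER JOIN projects b ON a.project_id = b.id

Result:
name     | project
---------+--------
Audit    | Titan  
Test     | Gamma  
Refactor | Titan  
Train    | Gamma  
Migrate  | Gamma  
Review   | Orion  
Research | Orion  


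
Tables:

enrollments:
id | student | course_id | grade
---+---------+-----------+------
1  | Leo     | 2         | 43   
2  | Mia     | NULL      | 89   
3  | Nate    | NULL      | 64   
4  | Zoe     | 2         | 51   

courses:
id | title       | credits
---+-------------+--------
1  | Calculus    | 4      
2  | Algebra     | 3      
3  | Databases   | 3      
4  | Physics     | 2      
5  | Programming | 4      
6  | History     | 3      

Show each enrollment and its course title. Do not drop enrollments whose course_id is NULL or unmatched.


LEFT JOIN keeps every row from enrollments (the left table); where course_id has no match in courses, the course columns become NULL. Walk through each enrollment:
  - enrollment 1 (Leo): course_id=2 -> matches Algebra
  - enrollment 2 (Mia): course_id=NULL, no match -> kept with NULL
  - enrollment 3 (Nate): course_id=NULL, no match -> kept with NULL
  - enrollment 4 (Zoe): course_id=2 -> matches Algebra
All 4 rows appear; 2 have NULL course.

SQL:
SELECT a.student, b.title AS course
FROM enrollments a
LEFT JOIN courses b ON a.course_id = b.id

Result:
student | course 
--------+--------
Leo     | Algebra
Mia     | NULL   
Nate    | NULL   
Zoe     | Algebra


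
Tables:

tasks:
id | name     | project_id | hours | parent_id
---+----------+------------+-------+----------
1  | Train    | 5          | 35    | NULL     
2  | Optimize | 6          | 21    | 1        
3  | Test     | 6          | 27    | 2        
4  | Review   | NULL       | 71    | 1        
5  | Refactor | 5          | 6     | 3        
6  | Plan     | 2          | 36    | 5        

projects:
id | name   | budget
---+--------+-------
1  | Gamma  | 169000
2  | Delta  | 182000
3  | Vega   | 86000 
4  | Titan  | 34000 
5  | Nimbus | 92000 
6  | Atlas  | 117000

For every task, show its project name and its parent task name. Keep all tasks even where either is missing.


Two LEFT JOINs from the same base table tasks: one to projects via project_id, one to tasks itself via parent_id. Both are LEFT so every task is preserved.
Match against projects:
  - task 1 (Train): project_id=5 -> matches Nimbus
  - task 2 (Optimize): project_id=6 -> matches Atlas
  - task 3 (Test): project_id=6 -> matches Atlas
  - task 4 (Review): project_id=NULL, no match -> kept with NULL
  - task 5 (Refactor): project_id=5 -> matches Nimbus
  - task 6 (Plan): project_id=2 -> matches Delta
Match against tasks (self):
  - task 1 (Train): parent_id=NULL -> NULL
  - task 2 (Optimize): parent_id=1 -> Train
  - task 3 (Test): parent_id=2 -> Optimize
  - task 4 (Review): parent_id=1 -> Train
  - task 5 (Refactor): parent_id=3 -> Test
  - task 6 (Plan): parent_id=5 -> Refactor

SQL:
SELECT a.name, b.name AS project, c.name AS parent
FROM tasks a
LEFT JOIN projects b ON a.project_id = b.id
LEFT JOIN tasks c ON a.parent_id = c.id

Result:
name     | project | parent  
---------+---------+---------
Train    | Nimbus  | NULL    
Optimize | Atlas   | Train   
Test     | Atlas   | Optimize
Review   | NULL    | Train   
Refactor | Nimbus  | Test    
Plan     | Delta   | Refactor


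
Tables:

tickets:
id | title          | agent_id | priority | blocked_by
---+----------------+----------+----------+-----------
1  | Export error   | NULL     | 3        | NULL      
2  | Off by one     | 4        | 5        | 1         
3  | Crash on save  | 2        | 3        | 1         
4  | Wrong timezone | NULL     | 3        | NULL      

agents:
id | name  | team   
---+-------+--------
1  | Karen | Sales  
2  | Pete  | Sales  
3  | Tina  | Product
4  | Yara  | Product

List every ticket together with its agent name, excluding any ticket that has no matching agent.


INNER JOIN keeps only tickets rows whose agent_id matches an id in agents. Walk through each ticket:
  - ticket 1 (Export error): agent_id=NULL, no match -> dropped
  - ticket 2 (Off by one): agent_id=4 -> matches Yara
  - ticket 3 (Crash on save): agent_id=2 -> matches Pete
  - ticket 4 (Wrong timezone): agent_id=NULL, no match -> dropped
So 2 of 4 rows are dropped.

SQL:
SELECT a.title, b.name AS agent
FROM tickets a
INNER JOIN agents b ON a.agent_id = b.id

Result:
title         | agent
--------------+------
Off by one    | Yara 
Crash on save | Pete 


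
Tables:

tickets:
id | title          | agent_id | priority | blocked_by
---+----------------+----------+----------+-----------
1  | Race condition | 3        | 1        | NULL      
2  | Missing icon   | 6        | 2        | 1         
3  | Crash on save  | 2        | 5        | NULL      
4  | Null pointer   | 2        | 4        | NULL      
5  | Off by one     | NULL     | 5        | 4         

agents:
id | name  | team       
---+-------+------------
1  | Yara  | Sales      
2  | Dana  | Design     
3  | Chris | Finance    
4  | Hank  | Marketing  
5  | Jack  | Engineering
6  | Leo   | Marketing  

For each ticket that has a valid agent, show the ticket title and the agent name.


INNER JOIN keeps only tickets rows whose agent_id matches an id in agents. Walk through each ticket:
  - ticket 1 (Race condition): agent_id=3 -> matches Chris
  - ticket 2 (Missing icon): agent_id=6 -> matches Leo
  - ticket 3 (Crash on save): agent_id=2 -> matches Dana
  - ticket 4 (Null pointer): agent_id=2 -> matches Dana
  - ticket 5 (Off by one): agent_id=NULL, no match -> dropped
So 1 of 5 rows is dropped.

SQL:
SELECT a.title, b.name AS agent
FROM tickets a
INNER JOIN agents b ON a.agent_id = b.id

Result:
title          | agent
---------------+------
Race condition | Chris
Missing icon   | Leo  
Crash on save  | Dana 
Null pointer   | Dana 


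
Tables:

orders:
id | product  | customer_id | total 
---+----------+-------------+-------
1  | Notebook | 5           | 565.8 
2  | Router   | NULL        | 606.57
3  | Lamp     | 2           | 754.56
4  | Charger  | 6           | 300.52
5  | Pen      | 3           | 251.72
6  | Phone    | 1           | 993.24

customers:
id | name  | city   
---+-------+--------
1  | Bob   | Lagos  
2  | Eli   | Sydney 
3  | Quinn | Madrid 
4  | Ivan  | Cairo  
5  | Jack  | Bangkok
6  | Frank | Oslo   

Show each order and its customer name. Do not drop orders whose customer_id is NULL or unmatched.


LEFT JOIN keeps every row from orders (the left table); where customer_id has no match in customers, the customer columns become NULL. Walk through each order:
  - order 1 (Notebook): customer_id=5 -> matches Jack
  - order 2 (Router): customer_id=NULL, no match -> kept with NULL
  - order 3 (Lamp): customer_id=2 -> matches Eli
  - order 4 (Charger): customer_id=6 -> matches Frank
  - order 5 (Pen): customer_id=3 -> matches Quinn
  - order 6 (Phone): customer_id=1 -> matches Bob
All 6 rows appear; 1 has NULL customer.

SQL:
SELECT a.product, b.name AS customer
FROM orders a
LEFT JOIN customers b ON a.customer_id = b.id

Result:
product  | customer
---------+---------
Notebook | Jack    
Router   | NULL    
Lamp     | Eli     
Charger  | Frank   
Pen      | Quinn   
Phone    | Bob     


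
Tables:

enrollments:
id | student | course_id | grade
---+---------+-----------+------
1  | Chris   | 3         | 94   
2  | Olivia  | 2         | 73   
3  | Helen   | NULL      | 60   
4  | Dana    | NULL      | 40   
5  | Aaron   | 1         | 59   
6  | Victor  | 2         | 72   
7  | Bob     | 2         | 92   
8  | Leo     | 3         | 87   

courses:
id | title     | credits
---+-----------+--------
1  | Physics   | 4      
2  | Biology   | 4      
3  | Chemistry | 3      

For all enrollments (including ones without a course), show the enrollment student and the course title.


LEFT JOIN keeps every row from enrollments (the left table); where course_id has no match in courses, the course columns become NULL. Walk through each enrollment:
  - enrollment 1 (Chris): course_id=3 -> matches Chemistry
  - enrollment 2 (Olivia): course_id=2 -> matches Biology
  - enrollment 3 (Helen): course_id=NULL, no match -> kept with NULL
  - enrollment 4 (Dana): course_id=NULL, no match -> kept with NULL
  - enrollment 5 (Aaron): course_id=1 -> matches Physics
  - enrollment 6 (Victor): course_id=2 -> matches Biology
  - enrollment 7 (Bob): course_id=2 -> matches Biology
  - enrollment 8 (Leo): course_id=3 -> matches Chemistry
All 8 rows appear; 2 have NULL course.

SQL:
SELECT a.student, b.title AS course
FROM enrollments a
LEFT JOIN courses b ON a.course_id = b.id

Result:
student | course   
--------+----------
Chris   | Chemistry
Olivia  | Biology  
Helen   | NULL     
Dana    | NULL     
Aaron   | Physics  
Victor  | Biology  
Bob     | Biology  
Leo     | Chemistry


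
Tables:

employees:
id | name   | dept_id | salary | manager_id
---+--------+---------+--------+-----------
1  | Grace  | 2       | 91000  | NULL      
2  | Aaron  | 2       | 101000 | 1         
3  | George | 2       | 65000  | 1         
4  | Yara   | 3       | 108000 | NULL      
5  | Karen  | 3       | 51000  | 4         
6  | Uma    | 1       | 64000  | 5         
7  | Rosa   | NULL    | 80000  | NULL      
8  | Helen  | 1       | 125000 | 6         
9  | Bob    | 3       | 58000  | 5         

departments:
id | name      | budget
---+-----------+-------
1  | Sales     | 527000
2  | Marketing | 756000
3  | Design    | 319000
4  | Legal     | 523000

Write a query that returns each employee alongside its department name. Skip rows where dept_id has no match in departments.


INNER JOIN keeps only employees rows whose dept_id matches an id in departments. Walk through each employee:
  - employee 1 (Grace): dept_id=2 -> matches Marketing
  - employee 2 (Aaron): dept_id=2 -> matches Marketing
  - employee 3 (George): dept_id=2 -> matches Marketing
  - employee 4 (Yara): dept_id=3 -> matches Design
  - employee 5 (Karen): dept_id=3 -> matches Design
  - employee 6 (Uma): dept_id=1 -> matches Sales
  - employee 7 (Rosa): dept_id=NULL, no match -> dropped
  - employee 8 (Helen): dept_id=1 -> matches Sales
  - employee 9 (Bob): dept_id=3 -> matches Design
So 1 of 9 rows is dropped.

SQL:
SELECT a.name, b.name AS department
FROM employees a
INNER JOIN departments b ON a.dept_id = b.id

Result:
name   | department
-------+-----------
Grace  | Marketing 
Aaron  | Marketing 
George | Marketing 
Yara   | Design    
Karen  | Design    
Uma    | Sales     
Helen  | Sales     
Bob    | Design    


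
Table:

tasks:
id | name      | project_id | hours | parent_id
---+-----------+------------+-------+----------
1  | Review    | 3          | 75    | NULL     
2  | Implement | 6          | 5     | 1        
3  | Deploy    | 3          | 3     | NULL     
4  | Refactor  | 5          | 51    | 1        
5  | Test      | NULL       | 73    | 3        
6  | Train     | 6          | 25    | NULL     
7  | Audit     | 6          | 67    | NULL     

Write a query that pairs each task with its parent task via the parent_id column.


This is a self-join: tasks is joined to a second copy of itself, matching each row's parent_id to another row's id. Use LEFT JOIN so rows with parent_id=NULL are kept.
  - task 1 (Review): parent_id=NULL -> NULL
  - task 2 (Implement): parent_id=1 -> Review
  - task 3 (Deploy): parent_id=NULL -> NULL
  - task 4 (Refactor): parent_id=1 -> Review
  - task 5 (Test): parent_id=3 -> Deploy
  - task 6 (Train): parent_id=NULL -> NULL
  - task 7 (Audit): parent_id=NULL -> NULL

SQL:
SELECT a.name AS item, b.name AS parent
FROM tasks a
LEFT JOIN tasks b ON a.parent_id = b.id

Result:
item      | parent
----------+-------
Review    | NULL  
Implement | Review
Deploy    | NULL  
Refactor  | Review
Test      | Deploy
Train     | NULL  
Audit     | NULL  


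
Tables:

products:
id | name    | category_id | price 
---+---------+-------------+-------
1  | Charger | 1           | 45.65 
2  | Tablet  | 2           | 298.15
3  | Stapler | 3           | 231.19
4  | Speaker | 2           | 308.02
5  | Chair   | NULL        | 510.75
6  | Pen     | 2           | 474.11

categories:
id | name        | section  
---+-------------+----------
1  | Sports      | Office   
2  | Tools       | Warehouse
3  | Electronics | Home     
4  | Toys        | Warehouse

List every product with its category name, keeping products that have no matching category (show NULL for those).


LEFT JOIN keeps every row from products (the left table); where category_id has no match in categories, the category columns become NULL. Walk through each product:
  - product 1 (Charger): category_id=1 -> matches Sports
  - product 2 (Tablet): category_id=2 -> matches Tools
  - product 3 (Stapler): category_id=3 -> matches Electronics
  - product 4 (Speaker): category_id=2 -> matches Tools
  - product 5 (Chair): category_id=NULL, no match -> kept with NULL
  - product 6 (Pen): category_id=2 -> matches Tools
All 6 rows appear; 1 has NULL category.

SQL:
SELECT a.name, b.name AS category
FROM products a
LEFT JOIN categories b ON a.category_id = b.id

Result:
name    | category   
--------+------------
Charger | Sports     
Tablet  | Tools      
Stapler | Electronics
Speaker | Tools      
Chair   | NULL       
Pen     | Tools      


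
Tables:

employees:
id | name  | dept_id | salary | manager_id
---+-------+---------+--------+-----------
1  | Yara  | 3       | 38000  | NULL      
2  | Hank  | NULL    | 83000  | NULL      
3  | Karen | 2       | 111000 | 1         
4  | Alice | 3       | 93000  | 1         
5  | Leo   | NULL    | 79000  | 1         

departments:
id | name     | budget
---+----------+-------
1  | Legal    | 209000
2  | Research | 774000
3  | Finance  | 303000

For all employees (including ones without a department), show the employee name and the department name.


LEFT JOIN keeps every row from employees (the left table); where dept_id has no match in departments, the department columns become NULL. Walk through each employee:
  - employee 1 (Yara): dept_id=3 -> matches Finance
  - employee 2 (Hank): dept_id=NULL, no match -> kept with NULL
  - employee 3 (Karen): dept_id=2 -> matches Research
  - employee 4 (Alice): dept_id=3 -> matches Finance
  - employee 5 (Leo): dept_id=NULL, no match -> kept with NULL
All 5 rows appear; 2 have NULL department.

SQL:
SELECT a.name, b.name AS department
FROM employees a
LEFT JOIN departments b ON a.dept_id = b.id

Result:
name  | department
------+-----------
Yara  | Finance   
Hank  | NULL      
Karen | Research  
Alice | Finance   
Leo   | NULL      


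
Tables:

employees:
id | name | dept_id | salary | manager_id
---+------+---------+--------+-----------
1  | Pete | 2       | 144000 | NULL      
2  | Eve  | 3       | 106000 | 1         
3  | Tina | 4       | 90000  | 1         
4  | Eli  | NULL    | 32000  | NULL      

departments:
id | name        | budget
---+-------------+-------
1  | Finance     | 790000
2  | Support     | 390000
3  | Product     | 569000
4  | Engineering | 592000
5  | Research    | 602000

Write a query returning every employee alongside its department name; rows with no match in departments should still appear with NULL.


LEFT JOIN keeps every row from employees (the left table); where dept_id has no match in departments, the department columns become NULL. Walk through each employee:
  - employee 1 (Pete): dept_id=2 -> matches Support
  - employee 2 (Eve): dept_id=3 -> matches Product
  - employee 3 (Tina): dept_id=4 -> matches Engineering
  - employee 4 (Eli): dept_id=NULL, no match -> kept with NULL
All 4 rows appear; 1 has NULL department.

SQL:
SELECT a.name, b.name AS department
FROM employees a
LEFT JOIN departments b ON a.dept_id = b.id

Result:
name | department 
-----+------------
Pete | Support    
Eve  | Product    
Tina | Engineering
Eli  | NULL       


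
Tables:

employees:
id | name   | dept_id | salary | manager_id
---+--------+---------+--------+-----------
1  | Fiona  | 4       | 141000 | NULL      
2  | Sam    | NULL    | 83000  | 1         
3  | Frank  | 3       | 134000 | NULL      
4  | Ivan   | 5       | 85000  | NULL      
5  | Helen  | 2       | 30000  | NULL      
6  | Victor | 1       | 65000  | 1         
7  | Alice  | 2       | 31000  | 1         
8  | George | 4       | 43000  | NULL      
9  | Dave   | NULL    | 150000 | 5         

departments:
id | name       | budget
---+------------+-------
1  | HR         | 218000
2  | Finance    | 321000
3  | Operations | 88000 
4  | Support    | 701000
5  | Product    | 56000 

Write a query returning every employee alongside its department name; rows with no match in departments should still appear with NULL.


LEFT JOIN keeps every row from employees (the left table); where dept_id has no match in departments, the department columns become NULL. Walk through each employee:
  - employee 1 (Fiona): dept_id=4 -> matches Support
  - employee 2 (Sam): dept_id=NULL, no match -> kept with NULL
  - employee 3 (Frank): dept_id=3 -> matches Operations
  - employee 4 (Ivan): dept_id=5 -> matches Product
  - employee 5 (Helen): dept_id=2 -> matches Finance
  - employee 6 (Victor): dept_id=1 -> matches HR
  - employee 7 (Alice): dept_id=2 -> matches Finance
  - employee 8 (George): dept_id=4 -> matches Support
  - employee 9 (Dave): dept_id=NULL, no match -> kept with NULL
All 9 rows appear; 2 have NULL department.

SQL:
SELECT a.name, b.name AS department
FROM employees a
LEFT JOIN departments b ON a.dept_id = b.id

Result:
name   | department
-------+-----------
Fiona  | Support   
Sam    | NULL      
Frank  | Operations
Ivan   | Product   
Helen  | Finance   
Victor | HR        
Alice  | Finance   
George | Support   
Dave   | NULL      


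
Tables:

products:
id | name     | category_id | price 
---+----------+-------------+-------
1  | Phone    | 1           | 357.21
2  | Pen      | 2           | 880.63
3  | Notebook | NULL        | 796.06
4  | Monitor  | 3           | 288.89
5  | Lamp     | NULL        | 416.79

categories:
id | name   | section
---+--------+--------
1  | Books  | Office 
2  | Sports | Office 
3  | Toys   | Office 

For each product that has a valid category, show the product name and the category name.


INNER JOIN keeps only products rows whose category_id matches an id in categories. Walk through each product:
  - product 1 (Phone): category_id=1 -> matches Books
  - product 2 (Pen): category_id=2 -> matches Sports
  - product 3 (Notebook): category_id=NULL, no match -> dropped
  - product 4 (Monitor): category_id=3 -> matches Toys
  - product 5 (Lamp): category_id=NULL, no match -> dropped
So 2 of 5 rows are dropped.

SQL:
SELECT a.name, b.name AS category
FROM products a
INNER JOIN categories b ON a.category_id = b.id

Result:
name    | category
--------+---------
Phone   | Books   
Pen     | Sports  
Monitor | Toys    


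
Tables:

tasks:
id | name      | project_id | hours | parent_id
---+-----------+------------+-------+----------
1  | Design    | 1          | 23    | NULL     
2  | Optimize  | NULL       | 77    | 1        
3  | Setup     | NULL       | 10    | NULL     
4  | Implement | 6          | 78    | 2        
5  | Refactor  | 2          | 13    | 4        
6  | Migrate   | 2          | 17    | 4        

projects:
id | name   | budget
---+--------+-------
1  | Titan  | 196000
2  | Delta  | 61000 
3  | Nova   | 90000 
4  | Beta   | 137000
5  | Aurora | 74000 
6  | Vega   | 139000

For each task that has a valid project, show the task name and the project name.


INNER JOIN keeps only tasks rows whose project_id matches an id in projects. Walk through each task:
  - task 1 (Design): project_id=1 -> matches Titan
  - task 2 (Optimize): project_id=NULL, no match -> dropped
  - task 3 (Setup): project_id=NULL, no match -> dropped
  - task 4 (Implement): project_id=6 -> matches Vega
  - task 5 (Refactor): project_id=2 -> matches Delta
  - task 6 (Migrate): project_id=2 -> matches Delta
So 2 of 6 rows are dropped.

SQL:
SELECT a.name, b.name AS project
FROM tasks a
INNER JOIN projects b ON a.project_id = b.id

Result:
name      | project
----------+--------
Design    | Titan  
Implement | Vega   
Refactor  | Delta  
Migrate   | Delta  


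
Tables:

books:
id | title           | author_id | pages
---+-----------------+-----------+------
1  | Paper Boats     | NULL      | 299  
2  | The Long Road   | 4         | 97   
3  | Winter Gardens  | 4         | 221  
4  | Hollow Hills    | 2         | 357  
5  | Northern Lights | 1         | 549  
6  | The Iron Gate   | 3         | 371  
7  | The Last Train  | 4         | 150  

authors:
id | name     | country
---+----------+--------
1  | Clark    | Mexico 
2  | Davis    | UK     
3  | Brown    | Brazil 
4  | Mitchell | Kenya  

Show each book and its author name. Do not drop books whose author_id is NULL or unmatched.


LEFT JOIN keeps every row from books (the left table); where author_id has no match in authors, the author columns become NULL. Walk through each book:
  - book 1 (Paper Boats): author_id=NULL, no match -> kept with NULL
  - book 2 (The Long Road): author_id=4 -> matches Mitchell
  - book 3 (Winter Gardens): author_id=4 -> matches Mitchell
  - book 4 (Hollow Hills): author_id=2 -> matches Davis
  - book 5 (Northern Lights): author_id=1 -> matches Clark
  - book 6 (The Iron Gate): author_id=3 -> matches Brown
  - book 7 (The Last Train): author_id=4 -> matches Mitchell
All 7 rows appear; 1 has NULL author.

SQL:
SELECT a.title, b.name AS author
FROM books a
LEFT JOIN authors b ON a.author_id = b.id

Result:
title           | author  
----------------+---------
Paper Boats     | NULL    
The Long Road   | Mitchell
Winter Gardens  | Mitchell
Hollow Hills    | Davis   
Northern Lights | Clark   
The Iron Gate   | Brown   
The Last Train  | Mitchell


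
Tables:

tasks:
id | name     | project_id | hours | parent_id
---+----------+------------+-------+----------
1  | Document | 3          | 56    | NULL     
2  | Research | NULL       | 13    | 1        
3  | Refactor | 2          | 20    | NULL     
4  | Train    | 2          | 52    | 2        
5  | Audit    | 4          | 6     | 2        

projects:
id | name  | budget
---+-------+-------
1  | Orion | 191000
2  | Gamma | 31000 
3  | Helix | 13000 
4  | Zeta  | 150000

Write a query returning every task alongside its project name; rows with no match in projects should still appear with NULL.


LEFT JOIN keeps every row from tasks (the left table); where project_id has no match in projects, the project columns become NULL. Walk through each task:
  - task 1 (Document): project_id=3 -> matches Helix
  - task 2 (Research): project_id=NULL, no match -> kept with NULL
  - task 3 (Refactor): project_id=2 -> matches Gamma
  - task 4 (Train): project_id=2 -> matches Gamma
  - task 5 (Audit): project_id=4 -> matches Zeta
All 5 rows appear; 1 has NULL project.

SQL:
SELECT a.name, b.name AS project
FROM tasks a
LEFT JOIN projects b ON a.project_id = b.id

Result:
name     | project
---------+--------
Document | Helix  
Research | NULL   
Refactor | Gamma  
Train    | Gamma  
Audit    | Zeta   


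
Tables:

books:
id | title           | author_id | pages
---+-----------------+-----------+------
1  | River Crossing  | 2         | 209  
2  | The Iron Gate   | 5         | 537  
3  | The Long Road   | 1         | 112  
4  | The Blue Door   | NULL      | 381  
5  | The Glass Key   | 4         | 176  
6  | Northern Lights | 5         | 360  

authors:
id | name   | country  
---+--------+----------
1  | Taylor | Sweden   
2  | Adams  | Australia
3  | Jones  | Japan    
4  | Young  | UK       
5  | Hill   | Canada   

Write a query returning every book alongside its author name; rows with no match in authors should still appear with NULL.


LEFT JOIN keeps every row from books (the left table); where author_id has no match in authors, the author columns become NULL. Walk through each book:
  - book 1 (River Crossing): author_id=2 -> matches Adams
  - book 2 (The Iron Gate): author_id=5 -> matches Hill
  - book 3 (The Long Road): author_id=1 -> matches Taylor
  - book 4 (The Blue Door): author_id=NULL, no match -> kept with NULL
  - book 5 (The Glass Key): author_id=4 -> matches Young
  - book 6 (Northern Lights): author_id=5 -> matches Hill
All 6 rows appear; 1 has NULL author.

SQL:
SELECT a.title, b.name AS author
FROM books a
LEFT JOIN authors b ON a.author_id = b.id

Result:
title           | author
----------------+-------
River Crossing  | Adams 
The Iron Gate   | Hill  
The Long Road   | Taylor
The Blue Door   | NULL  
The Glass Key   | Young 
Northern Lights | Hill  


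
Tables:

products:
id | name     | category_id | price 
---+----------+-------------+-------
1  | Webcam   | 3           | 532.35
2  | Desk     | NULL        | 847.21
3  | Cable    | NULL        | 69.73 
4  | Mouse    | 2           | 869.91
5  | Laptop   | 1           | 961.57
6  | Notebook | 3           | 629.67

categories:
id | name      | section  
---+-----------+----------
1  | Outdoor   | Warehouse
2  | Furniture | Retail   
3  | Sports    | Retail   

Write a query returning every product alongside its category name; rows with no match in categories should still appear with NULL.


LEFT JOIN keeps every row from products (the left table); where category_id has no match in categories, the category columns become NULL. Walk through each product:
  - product 1 (Webcam): category_id=3 -> matches Sports
  - product 2 (Desk): category_id=NULL, no match -> kept with NULL
  - product 3 (Cable): category_id=NULL, no match -> kept with NULL
  - product 4 (Mouse): category_id=2 -> matches Furniture
  - product 5 (Laptop): category_id=1 -> matches Outdoor
  - product 6 (Notebook): category_id=3 -> matches Sports
All 6 rows appear; 2 have NULL category.

SQL:
SELECT a.name, b.name AS category
FROM products a
LEFT JOIN categories b ON a.category_id = b.id

Result:
name     | category 
---------+----------
Webcam   | Sports   
Desk     | NULL     
Cable    | NULL     
Mouse    | Furniture
Laptop   | Outdoor  
Notebook | Sports   


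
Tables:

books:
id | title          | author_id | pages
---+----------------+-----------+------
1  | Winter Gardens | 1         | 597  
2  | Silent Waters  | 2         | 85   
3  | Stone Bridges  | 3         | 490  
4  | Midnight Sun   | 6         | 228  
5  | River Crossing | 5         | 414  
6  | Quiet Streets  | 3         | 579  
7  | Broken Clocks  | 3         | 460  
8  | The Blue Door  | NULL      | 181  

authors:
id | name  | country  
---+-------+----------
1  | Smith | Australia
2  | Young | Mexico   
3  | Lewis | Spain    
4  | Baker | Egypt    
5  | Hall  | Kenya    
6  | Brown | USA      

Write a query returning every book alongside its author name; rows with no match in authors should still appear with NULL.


LEFT JOIN keeps every row from books (the left table); where author_id has no match in authors, the author columns become NULL. Walk through each book:
  - book 1 (Winter Gardens): author_id=1 -> matches Smith
  - book 2 (Silent Waters): author_id=2 -> matches Young
  - book 3 (Stone Bridges): author_id=3 -> matches Lewis
  - book 4 (Midnight Sun): author_id=6 -> matches Brown
  - book 5 (River Crossing): author_id=5 -> matches Hall
  - book 6 (Quiet Streets): author_id=3 -> matches Lewis
  - book 7 (Broken Clocks): author_id=3 -> matches Lewis
  - book 8 (The Blue Door): author_id=NULL, no match -> kept with NULL
All 8 rows appear; 1 has NULL author.

SQL:
SELECT a.title, b.name AS author
FROM books a
LEFT JOIN authors b ON a.author_id = b.id

Result:
title          | author
---------------+-------
Winter Gardens | Smith 
Silent Waters  | Young 
Stone Bridges  | Lewis 
Midnight Sun   | Brown 
River Crossing | Hall  
Quiet Streets  | Lewis 
Broken Clocks  | Lewis 
The Blue Door  | NULL  


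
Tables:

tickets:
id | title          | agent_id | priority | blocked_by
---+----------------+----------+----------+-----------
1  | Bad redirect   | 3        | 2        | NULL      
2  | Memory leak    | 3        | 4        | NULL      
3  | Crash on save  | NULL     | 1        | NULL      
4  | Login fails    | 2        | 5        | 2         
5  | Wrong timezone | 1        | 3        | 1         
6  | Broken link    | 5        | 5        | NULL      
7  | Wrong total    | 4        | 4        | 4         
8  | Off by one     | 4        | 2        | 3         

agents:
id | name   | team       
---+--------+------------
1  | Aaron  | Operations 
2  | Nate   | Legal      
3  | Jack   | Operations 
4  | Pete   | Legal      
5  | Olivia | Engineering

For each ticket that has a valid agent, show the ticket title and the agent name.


INNER JOIN keeps only tickets rows whose agent_id matches an id in agents. Walk through each ticket:
  - ticket 1 (Bad redirect): agent_id=3 -> matches Jack
  - ticket 2 (Memory leak): agent_id=3 -> matches Jack
  - ticket 3 (Crash on save): agent_id=NULL, no match -> dropped
  - ticket 4 (Login fails): agent_id=2 -> matches Nate
  - ticket 5 (Wrong timezone): agent_id=1 -> matches Aaron
  - ticket 6 (Broken link): agent_id=5 -> matches Olivia
  - ticket 7 (Wrong total): agent_id=4 -> matches Pete
  - ticket 8 (Off by one): agent_id=4 -> matches Pete
So 1 of 8 rows is dropped.

SQL:
SELECT a.title, b.name AS agent
FROM tickets a
INNER JOIN agents b ON a.agent_id = b.id

Result:
title          | agent 
---------------+-------
Bad redirect   | Jack  
Memory leak    | Jack  
Login fails    | Nate  
Wrong timezone | Aaron 
Broken link    | Olivia
Wrong total    | Pete  
Off by one     | Pete  


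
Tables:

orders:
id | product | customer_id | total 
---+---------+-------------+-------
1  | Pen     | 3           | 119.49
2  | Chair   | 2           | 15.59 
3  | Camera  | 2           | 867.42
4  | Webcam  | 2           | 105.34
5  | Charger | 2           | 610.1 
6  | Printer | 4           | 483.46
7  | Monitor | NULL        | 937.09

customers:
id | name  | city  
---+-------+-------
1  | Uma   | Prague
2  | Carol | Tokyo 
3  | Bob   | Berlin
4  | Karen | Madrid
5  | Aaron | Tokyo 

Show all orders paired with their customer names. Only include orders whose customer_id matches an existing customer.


INNER JOIN keeps only orders rows whose customer_id matches an id in customers. Walk through each order:
  - order 1 (Pen): customer_id=3 -> matches Bob
  - order 2 (Chair): customer_id=2 -> matches Carol
  - order 3 (Camera): customer_id=2 -> matches Carol
  - order 4 (Webcam): customer_id=2 -> matches Carol
  - order 5 (Charger): customer_id=2 -> matches Carol
  - order 6 (Printer): customer_id=4 -> matches Karen
  - order 7 (Monitor): customer_id=NULL, no match -> dropped
So 1 of 7 rows is dropped.

SQL:
SELECT a.product, b.name AS customer
FROM orders a
INNER JOIN customers b ON a.customer_id = b.id

Result:
product | customer
--------+---------
Pen     | Bob     
Chair   | Carol   
Camera  | Carol   
Webcam  | Carol   
Charger | Carol   
Printer | Karen   


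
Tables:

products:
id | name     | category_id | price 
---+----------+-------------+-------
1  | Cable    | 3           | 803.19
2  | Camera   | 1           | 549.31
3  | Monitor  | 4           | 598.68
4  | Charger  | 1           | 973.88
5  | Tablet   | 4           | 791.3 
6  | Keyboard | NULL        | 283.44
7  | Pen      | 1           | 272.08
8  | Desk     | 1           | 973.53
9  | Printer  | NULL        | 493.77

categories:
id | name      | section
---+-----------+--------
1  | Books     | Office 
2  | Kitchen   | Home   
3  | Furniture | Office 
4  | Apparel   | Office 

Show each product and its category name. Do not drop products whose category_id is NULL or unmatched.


LEFT JOIN keeps every row from products (the left table); where category_id has no match in categories, the category columns become NULL. Walk through each product:
  - product 1 (Cable): category_id=3 -> matches Furniture
  - product 2 (Camera): category_id=1 -> matches Books
  - product 3 (Monitor): category_id=4 -> matches Apparel
  - product 4 (Charger): category_id=1 -> matches Books
  - product 5 (Tablet): category_id=4 -> matches Apparel
  - product 6 (Keyboard): category_id=NULL, no match -> kept with NULL
  - product 7 (Pen): category_id=1 -> matches Books
  - product 8 (Desk): category_id=1 -> matches Books
  - product 9 (Printer): category_id=NULL, no match -> kept with NULL
All 9 rows appear; 2 have NULL category.

SQL:
SELECT a.name, b.name AS category
FROM products a
LEFT JOIN categories b ON a.category_id = b.id

Result:
name     | category 
---------+----------
Cable    | Furniture
Camera   | Books    
Monitor  | Apparel  
Charger  | Books    
Tablet   | Apparel  
Keyboard | NULL     
Pen      | Books    
Desk     | Books    
Printer  | NULL     


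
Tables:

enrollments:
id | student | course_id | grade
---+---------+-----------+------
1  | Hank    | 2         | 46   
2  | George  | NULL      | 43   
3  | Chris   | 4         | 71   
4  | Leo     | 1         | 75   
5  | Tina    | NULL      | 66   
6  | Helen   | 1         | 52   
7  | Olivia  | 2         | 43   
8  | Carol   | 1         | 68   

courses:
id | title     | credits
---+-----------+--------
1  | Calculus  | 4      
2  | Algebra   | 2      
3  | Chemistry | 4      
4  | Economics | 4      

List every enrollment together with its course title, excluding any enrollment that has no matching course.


INNER JOIN keeps only enrollments rows whose course_id matches an id in courses. Walk through each enrollment:
  - enrollment 1 (Hank): course_id=2 -> matches Algebra
  - enrollment 2 (George): course_id=NULL, no match -> dropped
  - enrollment 3 (Chris): course_id=4 -> matches Economics
  - enrollment 4 (Leo): course_id=1 -> matches Calculus
  - enrollment 5 (Tina): course_id=NULL, no match -> dropped
  - enrollment 6 (Helen): course_id=1 -> matches Calculus
  - enrollment 7 (Olivia): course_id=2 -> matches Algebra
  - enrollment 8 (Carol): course_id=1 -> matches Calculus
So 2 of 8 rows are dropped.

SQL:
SELECT a.student, b.title AS course
FROM enrollments a
INNER JOIN courses b ON a.course_id = b.id

Result:
student | course   
--------+----------
Hank    | Algebra  
Chris   | Economics
Leo     | Calculus 
Helen   | Calculus 
Olivia  | Algebra  
Carol   | Calculus 


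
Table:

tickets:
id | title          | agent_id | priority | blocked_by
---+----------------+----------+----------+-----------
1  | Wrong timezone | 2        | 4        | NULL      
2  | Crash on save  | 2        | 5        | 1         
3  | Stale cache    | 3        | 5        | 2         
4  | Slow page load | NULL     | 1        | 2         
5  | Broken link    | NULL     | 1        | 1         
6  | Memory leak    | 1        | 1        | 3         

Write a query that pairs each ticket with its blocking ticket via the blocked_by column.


This is a self-join: tickets is joined to a second copy of itself, matching each row's blocked_by to another row's id. Use LEFT JOIN so rows with blocked_by=NULL are kept.
  - ticket 1 (Wrong timezone): blocked_by=NULL -> NULL
  - ticket 2 (Crash on save): blocked_by=1 -> Wrong timezone
  - ticket 3 (Stale cache): blocked_by=2 -> Crash on save
  - ticket 4 (Slow page load): blocked_by=2 -> Crash on save
  - ticket 5 (Broken link): blocked_by=1 -> Wrong timezone
  - ticket 6 (Memory leak): blocked_by=3 -> Stale cache

SQL:
SELECT a.title AS item, b.title AS blocked_by
FROM tickets a
LEFT JOIN tickets b ON a.blocked_by = b.id

Result:
item           | blocked_by    
---------------+---------------
Wrong timezone | NULL          
Crash on save  | Wrong timezone
Stale cache    | Crash on save 
Slow page load | Crash on save 
Broken link    | Wrong timezone
Memory leak    | Stale cache   


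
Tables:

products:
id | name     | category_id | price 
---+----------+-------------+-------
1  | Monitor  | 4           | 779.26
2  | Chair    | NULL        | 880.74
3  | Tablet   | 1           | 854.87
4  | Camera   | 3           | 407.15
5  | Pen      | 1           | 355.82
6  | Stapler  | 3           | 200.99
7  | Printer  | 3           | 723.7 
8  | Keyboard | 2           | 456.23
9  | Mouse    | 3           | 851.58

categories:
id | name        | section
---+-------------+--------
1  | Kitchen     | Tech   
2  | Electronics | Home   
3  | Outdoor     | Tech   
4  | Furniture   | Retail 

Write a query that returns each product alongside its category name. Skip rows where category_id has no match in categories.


INNER JOIN keeps only products rows whose category_id matches an id in categories. Walk through each product:
  - product 1 (Monitor): category_id=4 -> matches Furniture
  - product 2 (Chair): category_id=NULL, no match -> dropped
  - product 3 (Tablet): category_id=1 -> matches Kitchen
  - product 4 (Camera): category_id=3 -> matches Outdoor
  - product 5 (Pen): category_id=1 -> matches Kitchen
  - product 6 (Stapler): category_id=3 -> matches Outdoor
  - product 7 (Printer): category_id=3 -> matches Outdoor
  - product 8 (Keyboard): category_id=2 -> matches Electronics
  - product 9 (Mouse): category_id=3 -> matches Outdoor
So 1 of 9 rows is dropped.

SQL:
SELECT a.name, b.name AS category
FROM products a
INNER JOIN categories b ON a.category_id = b.id

Result:
name     | category   
---------+------------
Monitor  | Furniture  
Tablet   | Kitchen    
Camera   | Outdoor    
Pen      | Kitchen    
Stapler  | Outdoor    
Printer  | Outdoor    
Keyboard | Electronics
Mouse    | Outdoor    


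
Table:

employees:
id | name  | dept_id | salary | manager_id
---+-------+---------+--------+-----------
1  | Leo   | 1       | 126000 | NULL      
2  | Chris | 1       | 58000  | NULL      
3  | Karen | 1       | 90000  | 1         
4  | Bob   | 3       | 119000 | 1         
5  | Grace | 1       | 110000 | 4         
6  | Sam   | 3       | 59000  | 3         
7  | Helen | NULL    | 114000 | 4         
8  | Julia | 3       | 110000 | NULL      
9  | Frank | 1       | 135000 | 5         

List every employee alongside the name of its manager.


This is a self-join: employees is joined to a second copy of itself, matching each row's manager_id to another row's id. Use LEFT JOIN so rows with manager_id=NULL are kept.
  - employee 1 (Leo): manager_id=NULL -> NULL
  - employee 2 (Chris): manager_id=NULL -> NULL
  - employee 3 (Karen): manager_id=1 -> Leo
  - employee 4 (Bob): manager_id=1 -> Leo
  - employee 5 (Grace): manager_id=4 -> Bob
  - employee 6 (Sam): manager_id=3 -> Karen
  - employee 7 (Helen): manager_id=4 -> Bob
  - employee 8 (Julia): manager_id=NULL -> NULL
  - employee 9 (Frank): manager_id=5 -> Grace

SQL:
SELECT a.name AS item, b.name AS manager
FROM employees a
LEFT JOIN employees b ON a.manager_id = b.id

Result:
item  | manager
------+--------
Leo   | NULL   
Chris | NULL   
Karen | Leo    
Bob   | Leo    
Grace | Bob    
Sam   | Karen  
Helen | Bob    
Julia | NULL   
Frank | Grace  


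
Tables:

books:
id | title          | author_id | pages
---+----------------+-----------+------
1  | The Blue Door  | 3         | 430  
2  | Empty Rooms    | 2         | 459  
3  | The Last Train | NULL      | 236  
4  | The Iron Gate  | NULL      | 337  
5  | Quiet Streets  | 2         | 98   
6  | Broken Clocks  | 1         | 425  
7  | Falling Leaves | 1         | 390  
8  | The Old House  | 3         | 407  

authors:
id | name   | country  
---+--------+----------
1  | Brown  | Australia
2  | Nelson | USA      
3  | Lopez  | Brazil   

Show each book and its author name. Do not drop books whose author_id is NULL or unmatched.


LEFT JOIN keeps every row from books (the left table); where author_id has no match in authors, the author columns become NULL. Walk through each book:
  - book 1 (The Blue Door): author_id=3 -> matches Lopez
  - book 2 (Empty Rooms): author_id=2 -> matches Nelson
  - book 3 (The Last Train): author_id=NULL, no match -> kept with NULL
  - book 4 (The Iron Gate): author_id=NULL, no match -> kept with NULL
  - book 5 (Quiet Streets): author_id=2 -> matches Nelson
  - book 6 (Broken Clocks): author_id=1 -> matches Brown
  - book 7 (Falling Leaves): author_id=1 -> matches Brown
  - book 8 (The Old House): author_id=3 -> matches Lopez
All 8 rows appear; 2 have NULL author.

SQL:
SELECT a.title, b.name AS author
FROM books a
LEFT JOIN authors b ON a.author_id = b.id

Result:
title          | author
---------------+-------
The Blue Door  | Lopez 
Empty Rooms    | Nelson
The Last Train | NULL  
The Iron Gate  | NULL  
Quiet Streets  | Nelson
Broken Clocks  | Brown 
Falling Leaves | Brown 
The Old House  | Lopez 
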